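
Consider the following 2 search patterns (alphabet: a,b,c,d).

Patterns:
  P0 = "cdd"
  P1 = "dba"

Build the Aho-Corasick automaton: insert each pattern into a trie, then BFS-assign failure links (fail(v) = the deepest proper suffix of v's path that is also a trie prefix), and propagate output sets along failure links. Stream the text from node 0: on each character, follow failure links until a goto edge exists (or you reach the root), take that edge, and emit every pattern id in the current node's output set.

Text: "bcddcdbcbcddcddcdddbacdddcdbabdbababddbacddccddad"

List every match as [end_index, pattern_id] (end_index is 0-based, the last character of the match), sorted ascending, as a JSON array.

Construct AC machine:
Trie nodes:
  n0 'ε': c→1 d→4
  n1 'c': d→2
  n2 'cd': d→3
  n3 'cdd': ·  ←P0
  n4 'd': b→5
  n5 'db': a→6
  n6 'dba': ·  ←P1

BFS fail/out derivation:
  n1('c'): parent n0 fail=0; on 'c' 0 → fail=0;  out ∅∪∅=∅
  n4('d'): parent n0 fail=0; on 'd' 0 → fail=0;  out ∅∪∅=∅
  n2('cd'): parent n1 fail=0; on 'd' 0 → fail=4;  out ∅∪∅=∅
  n5('db'): parent n4 fail=0; on 'b' 0 → fail=0;  out ∅∪∅=∅
  n3('cdd'): parent n2 fail=4; on 'd' 4→0 → fail=4;  out {0}∪∅={0}
  n6('dba'): parent n5 fail=0; on 'a' 0 → fail=0;  out {1}∪∅={1}

Run:
[0] read 'b'  n0⇒n0
[1] read 'c'  n0⇒n1
[2] read 'd'  n1⇒n2
[3] read 'd'  n2⇒n3  emit P0@[1:3]
[4] read 'c'  n3⇒n1 (fail-walked)
[5] read 'd'  n1⇒n2
[6] read 'b'  n2⇒n5 (fail-walked)
[7] read 'c'  n5⇒n1 (fail-walked)
[8] read 'b'  n1⇒n0 (fail-walked)
[9] read 'c'  n0⇒n1
[10] read 'd'  n1⇒n2
[11] read 'd'  n2⇒n3  emit P0@[9:11]
[12] read 'c'  n3⇒n1 (fail-walked)
[13] read 'd'  n1⇒n2
[14] read 'd'  n2⇒n3  emit P0@[12:14]
[15] read 'c'  n3⇒n1 (fail-walked)
[16] read 'd'  n1⇒n2
[17] read 'd'  n2⇒n3  emit P0@[15:17]
[18] read 'd'  n3⇒n4 (fail-walked)
[19] read 'b'  n4⇒n5
[20] read 'a'  n5⇒n6  emit P1@[18:20]
[21] read 'c'  n6⇒n1 (fail-walked)
[22] read 'd'  n1⇒n2
[23] read 'd'  n2⇒n3  emit P0@[21:23]
[24] read 'd'  n3⇒n4 (fail-walked)
[25] read 'c'  n4⇒n1 (fail-walked)
[26] read 'd'  n1⇒n2
[27] read 'b'  n2⇒n5 (fail-walked)
[28] read 'a'  n5⇒n6  emit P1@[26:28]
[29] read 'b'  n6⇒n0 (fail-walked)
[30] read 'd'  n0⇒n4
[31] read 'b'  n4⇒n5
[32] read 'a'  n5⇒n6  emit P1@[30:32]
[33] read 'b'  n6⇒n0 (fail-walked)
[34] read 'a'  n0⇒n0
[35] read 'b'  n0⇒n0
[36] read 'd'  n0⇒n4
[37] read 'd'  n4⇒n4 (fail-walked)
[38] read 'b'  n4⇒n5
[39] read 'a'  n5⇒n6  emit P1@[37:39]
[40] read 'c'  n6⇒n1 (fail-walked)
[41] read 'd'  n1⇒n2
[42] read 'd'  n2⇒n3  emit P0@[40:42]
[43] read 'c'  n3⇒n1 (fail-walked)
[44] read 'c'  n1⇒n1 (fail-walked)
[45] read 'd'  n1⇒n2
[46] read 'd'  n2⇒n3  emit P0@[44:46]
[47] read 'a'  n3⇒n0 (fail-walked)
[48] read 'd'  n0⇒n4

All matches (sorted): [[3,0],[11,0],[14,0],[17,0],[20,1],[23,0],[28,1],[32,1],[39,1],[42,0],[46,0]]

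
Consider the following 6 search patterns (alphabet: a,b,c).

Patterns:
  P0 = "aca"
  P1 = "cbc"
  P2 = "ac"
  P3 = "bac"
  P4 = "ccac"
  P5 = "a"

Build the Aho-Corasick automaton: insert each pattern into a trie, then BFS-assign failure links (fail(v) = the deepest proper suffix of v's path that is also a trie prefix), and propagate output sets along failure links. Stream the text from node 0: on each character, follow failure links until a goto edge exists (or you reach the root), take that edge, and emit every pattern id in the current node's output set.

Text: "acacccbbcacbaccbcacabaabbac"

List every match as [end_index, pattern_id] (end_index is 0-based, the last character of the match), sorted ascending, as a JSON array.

Build:
Trie (insert patterns):
  n0 'ε': a→1 b→7 c→4
  n1 'a': c→2  [P5 ends]
  n2 'ac': a→3  [P2 ends]
  n3 'aca': ·  [P0 ends]
  n4 'c': b→5 c→10
  n5 'cb': c→6
  n6 'cbc': ·  [P1 ends]
  n7 'b': a→8
  n8 'ba': c→9
  n9 'bac': ·  [P3 ends]
  n10 'cc': a→11
  n11 'cca': c→12
  n12 'ccac': ·  [P4 ends]

Failure links (BFS by depth):
  fail(1) 'a': from fail(0)=0 chase 'a': 0 ⇒ 0;  out={5}∪out(0)={5}
  fail(4) 'c': from fail(0)=0 chase 'c': 0 ⇒ 0;  out=∅∪out(0)=∅
  fail(7) 'b': from fail(0)=0 chase 'b': 0 ⇒ 0;  out=∅∪out(0)=∅
  fail(2) 'ac': from fail(1)=0 chase 'c': 0 ⇒ 4;  out={2}∪out(4)={2}
  fail(5) 'cb': from fail(4)=0 chase 'b': 0 ⇒ 7;  out=∅∪out(7)=∅
  fail(8) 'ba': from fail(7)=0 chase 'a': 0 ⇒ 1;  out=∅∪out(1)={5}
  fail(10) 'cc': from fail(4)=0 chase 'c': 0 ⇒ 4;  out=∅∪out(4)=∅
  fail(3) 'aca': from fail(2)=4 chase 'a': 4→0 ⇒ 1;  out={0}∪out(1)={0,5}
  fail(6) 'cbc': from fail(5)=7 chase 'c': 7→0 ⇒ 4;  out={1}∪out(4)={1}
  fail(9) 'bac': from fail(8)=1 chase 'c': 1 ⇒ 2;  out={3}∪out(2)={2,3}
  fail(11) 'cca': from fail(10)=4 chase 'a': 4→0 ⇒ 1;  out=∅∪out(1)={5}
  fail(12) 'ccac': from fail(11)=1 chase 'c': 1 ⇒ 2;  out={4}∪out(2)={2,4}

Text stream:
pos 0 'a': at 1  emit P5@[0:0]
pos 1 'c': at 2  emit P2@[0:1]
pos 2 'a': at 3  emit P0@[0:2],P5@[2:2]
pos 3 'c': at 2 ·f  emit P2@[2:3]
pos 4 'c': at 10 ·f
pos 5 'c': at 10 ·f
pos 6 'b': at 5 ·f
pos 7 'b': at 7 ·f
pos 8 'c': at 4 ·f
pos 9 'a': at 1 ·f  emit P5@[9:9]
pos 10 'c': at 2  emit P2@[9:10]
pos 11 'b': at 5 ·f
pos 12 'a': at 8 ·f  emit P5@[12:12]
pos 13 'c': at 9  emit P2@[12:13],P3@[11:13]
pos 14 'c': at 10 ·f
pos 15 'b': at 5 ·f
pos 16 'c': at 6  emit P1@[14:16]
pos 17 'a': at 1 ·f  emit P5@[17:17]
pos 18 'c': at 2  emit P2@[17:18]
pos 19 'a': at 3  emit P0@[17:19],P5@[19:19]
pos 20 'b': at 7 ·f
pos 21 'a': at 8  emit P5@[21:21]
pos 22 'a': at 1 ·f  emit P5@[22:22]
pos 23 'b': at 7 ·f
pos 24 'b': at 7 ·f
pos 25 'a': at 8  emit P5@[25:25]
pos 26 'c': at 9  emit P2@[25:26],P3@[24:26]

All matches (sorted): [[0,5],[1,2],[2,0],[2,5],[3,2],[9,5],[10,2],[12,5],[13,2],[13,3],[16,1],[17,5],[18,2],[19,0],[19,5],[21,5],[22,5],[25,5],[26,2],[26,3]]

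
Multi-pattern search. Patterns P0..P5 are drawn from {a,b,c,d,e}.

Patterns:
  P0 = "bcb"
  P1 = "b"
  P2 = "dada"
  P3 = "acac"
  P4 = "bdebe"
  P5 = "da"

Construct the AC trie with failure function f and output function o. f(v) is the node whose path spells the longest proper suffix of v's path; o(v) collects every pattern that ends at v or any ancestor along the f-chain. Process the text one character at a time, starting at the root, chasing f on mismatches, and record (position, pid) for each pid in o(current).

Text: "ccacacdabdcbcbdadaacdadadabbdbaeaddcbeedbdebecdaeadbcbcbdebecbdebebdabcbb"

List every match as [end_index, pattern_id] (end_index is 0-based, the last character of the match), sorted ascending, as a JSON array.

Build:
Trie (insert patterns):
  n0 'ε': a→8 b→1 d→4
  n1 'b': c→2 d→12  ←P1
  n2 'bc': b→3
  n3 'bcb': ·  ←P0
  n4 'd': a→5
  n5 'da': d→6  ←P5
  n6 'dad': a→7
  n7 'dada': ·  ←P2
  n8 'a': c→9
  n9 'ac': a→10
  n10 'aca': c→11
  n11 'acac': ·  ←P3
  n12 'bd': e→13
  n13 'bde': b→14
  n14 'bdeb': e→15
  n15 'bdebe': ·  ←P4

Failure links (BFS by depth):
  fail(1) 'b': from fail(0)=0 chase 'b': 0 ⇒ 0;  out={1}∪out(0)={1}
  fail(4) 'd': from fail(0)=0 chase 'd': 0 ⇒ 0;  out=∅∪out(0)=∅
  fail(8) 'a': from fail(0)=0 chase 'a': 0 ⇒ 0;  out=∅∪out(0)=∅
  fail(2) 'bc': from fail(1)=0 chase 'c': 0 ⇒ 0;  out=∅∪out(0)=∅
  fail(5) 'da': from fail(4)=0 chase 'a': 0 ⇒ 8;  out={5}∪out(8)={5}
  fail(9) 'ac': from fail(8)=0 chase 'c': 0 ⇒ 0;  out=∅∪out(0)=∅
  fail(12) 'bd': from fail(1)=0 chase 'd': 0 ⇒ 4;  out=∅∪out(4)=∅
  fail(3) 'bcb': from fail(2)=0 chase 'b': 0 ⇒ 1;  out={0}∪out(1)={0,1}
  fail(6) 'dad': from fail(5)=8 chase 'd': 8→0 ⇒ 4;  out=∅∪out(4)=∅
  fail(10) 'aca': from fail(9)=0 chase 'a': 0 ⇒ 8;  out=∅∪out(8)=∅
  fail(13) 'bde': from fail(12)=4 chase 'e': 4→0 ⇒ 0;  out=∅∪out(0)=∅
  fail(7) 'dada': from fail(6)=4 chase 'a': 4 ⇒ 5;  out={2}∪out(5)={2,5}
  fail(11) 'acac': from fail(10)=8 chase 'c': 8 ⇒ 9;  out={3}∪out(9)={3}
  fail(14) 'bdeb': from fail(13)=0 chase 'b': 0 ⇒ 1;  out=∅∪out(1)={1}
  fail(15) 'bdebe': from fail(14)=1 chase 'e': 1→0 ⇒ 0;  out={4}∪out(0)={4}

Run:
pos 0 'c': at 0
pos 1 'c': at 0
pos 2 'a': at 8
pos 3 'c': at 9
pos 4 'a': at 10
pos 5 'c': at 11  ** P3@[2:5]
pos 6 'd': at 4 ·f
pos 7 'a': at 5  ** P5@[6:7]
pos 8 'b': at 1 ·f  ** P1@[8:8]
pos 9 'd': at 12
pos 10 'c': at 0 ·f
pos 11 'b': at 1  ** P1@[11:11]
pos 12 'c': at 2
pos 13 'b': at 3  ** P0@[11:13],P1@[13:13]
pos 14 'd': at 12 ·f
pos 15 'a': at 5 ·f  ** P5@[14:15]
pos 16 'd': at 6
pos 17 'a': at 7  ** P2@[14:17],P5@[16:17]
pos 18 'a': at 8 ·f
pos 19 'c': at 9
pos 20 'd': at 4 ·f
pos 21 'a': at 5  ** P5@[20:21]
pos 22 'd': at 6
pos 23 'a': at 7  ** P2@[20:23],P5@[22:23]
pos 24 'd': at 6 ·f
pos 25 'a': at 7  ** P2@[22:25],P5@[24:25]
pos 26 'b': at 1 ·f  ** P1@[26:26]
pos 27 'b': at 1 ·f  ** P1@[27:27]
pos 28 'd': at 12
pos 29 'b': at 1 ·f  ** P1@[29:29]
pos 30 'a': at 8 ·f
pos 31 'e': at 0 ·f
pos 32 'a': at 8
pos 33 'd': at 4 ·f
pos 34 'd': at 4 ·f
pos 35 'c': at 0 ·f
pos 36 'b': at 1  ** P1@[36:36]
pos 37 'e': at 0 ·f
pos 38 'e': at 0
pos 39 'd': at 4
pos 40 'b': at 1 ·f  ** P1@[40:40]
pos 41 'd': at 12
pos 42 'e': at 13
pos 43 'b': at 14  ** P1@[43:43]
pos 44 'e': at 15  ** P4@[40:44]
pos 45 'c': at 0 ·f
pos 46 'd': at 4
pos 47 'a': at 5  ** P5@[46:47]
pos 48 'e': at 0 ·f
pos 49 'a': at 8
pos 50 'd': at 4 ·f
pos 51 'b': at 1 ·f  ** P1@[51:51]
pos 52 'c': at 2
pos 53 'b': at 3  ** P0@[51:53],P1@[53:53]
pos 54 'c': at 2 ·f
pos 55 'b': at 3  ** P0@[53:55],P1@[55:55]
pos 56 'd': at 12 ·f
pos 57 'e': at 13
pos 58 'b': at 14  ** P1@[58:58]
pos 59 'e': at 15  ** P4@[55:59]
pos 60 'c': at 0 ·f
pos 61 'b': at 1  ** P1@[61:61]
pos 62 'd': at 12
pos 63 'e': at 13
pos 64 'b': at 14  ** P1@[64:64]
pos 65 'e': at 15  ** P4@[61:65]
pos 66 'b': at 1 ·f  ** P1@[66:66]
pos 67 'd': at 12
pos 68 'a': at 5 ·f  ** P5@[67:68]
pos 69 'b': at 1 ·f  ** P1@[69:69]
pos 70 'c': at 2
pos 71 'b': at 3  ** P0@[69:71],P1@[71:71]
pos 72 'b': at 1 ·f  ** P1@[72:72]

Result: [[5,3],[7,5],[8,1],[11,1],[13,0],[13,1],[15,5],[17,2],[17,5],[21,5],[23,2],[23,5],[25,2],[25,5],[26,1],[27,1],[29,1],[36,1],[40,1],[43,1],[44,4],[47,5],[51,1],[53,0],[53,1],[55,0],[55,1],[58,1],[59,4],[61,1],[64,1],[65,4],[66,1],[68,5],[69,1],[71,0],[71,1],[72,1]]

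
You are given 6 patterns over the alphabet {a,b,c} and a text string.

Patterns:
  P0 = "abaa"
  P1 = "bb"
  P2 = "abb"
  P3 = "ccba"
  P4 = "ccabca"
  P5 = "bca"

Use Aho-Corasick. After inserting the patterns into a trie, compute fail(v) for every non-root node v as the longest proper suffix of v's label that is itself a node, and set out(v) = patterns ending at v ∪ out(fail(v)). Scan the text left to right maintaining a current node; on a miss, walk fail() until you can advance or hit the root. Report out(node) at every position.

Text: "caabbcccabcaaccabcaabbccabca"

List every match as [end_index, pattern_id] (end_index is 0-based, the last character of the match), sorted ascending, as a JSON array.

Build automaton:
Trie (insert patterns):
  0='ε' goto a→1 b→5 c→8
  1='a' goto b→2
  2='ab' goto a→3 b→7
  3='aba' goto a→4
  4='abaa' goto ·  ←P0
  5='b' goto b→6 c→16
  6='bb' goto ·  ←P1
  7='abb' goto ·  ←P2
  8='c' goto c→9
  9='cc' goto a→12 b→10
  10='ccb' goto a→11
  11='ccba' goto ·  ←P3
  12='cca' goto b→13
  13='ccab' goto c→14
  14='ccabc' goto a→15
  15='ccabca' goto ·  ←P4
  16='bc' goto a→17
  17='bca' goto ·  ←P5

Failure links (BFS by depth):
  n1('a'): parent n0 fail=0; on 'a' 0 → fail=0;  out ∅∪∅=∅
  n5('b'): parent n0 fail=0; on 'b' 0 → fail=0;  out ∅∪∅=∅
  n8('c'): parent n0 fail=0; on 'c' 0 → fail=0;  out ∅∪∅=∅
  n2('ab'): parent n1 fail=0; on 'b' 0 → fail=5;  out ∅∪∅=∅
  n6('bb'): parent n5 fail=0; on 'b' 0 → fail=5;  out {1}∪∅={1}
  n9('cc'): parent n8 fail=0; on 'c' 0 → fail=8;  out ∅∪∅=∅
  n16('bc'): parent n5 fail=0; on 'c' 0 → fail=8;  out ∅∪∅=∅
  n3('aba'): parent n2 fail=5; on 'a' 5→0 → fail=1;  out ∅∪∅=∅
  n7('abb'): parent n2 fail=5; on 'b' 5 → fail=6;  out {2}∪{1}={1,2}
  n10('ccb'): parent n9 fail=8; on 'b' 8→0 → fail=5;  out ∅∪∅=∅
  n12('cca'): parent n9 fail=8; on 'a' 8→0 → fail=1;  out ∅∪∅=∅
  n17('bca'): parent n16 fail=8; on 'a' 8→0 → fail=1;  out {5}∪∅={5}
  n4('abaa'): parent n3 fail=1; on 'a' 1→0 → fail=1;  out {0}∪∅={0}
  n11('ccba'): parent n10 fail=5; on 'a' 5→0 → fail=1;  out {3}∪∅={3}
  n13('ccab'): parent n12 fail=1; on 'b' 1 → fail=2;  out ∅∪∅=∅
  n14('ccabc'): parent n13 fail=2; on 'c' 2→5 → fail=16;  out ∅∪∅=∅
  n15('ccabca'): parent n14 fail=16; on 'a' 16 → fail=17;  out {4}∪{5}={4,5}

Scan:
i=0 'c': node 0→8
i=1 'a': node 8→1 (fail-walked)
i=2 'a': node 1→1 (fail-walked)
i=3 'b': node 1→2
i=4 'b': node 2→7  emit P1@[3:4],P2@[2:4]
i=5 'c': node 7→16 (fail-walked)
i=6 'c': node 16→9 (fail-walked)
i=7 'c': node 9→9 (fail-walked)
i=8 'a': node 9→12
i=9 'b': node 12→13
i=10 'c': node 13→14
i=11 'a': node 14→15  emit P4@[6:11],P5@[9:11]
i=12 'a': node 15→1 (fail-walked)
i=13 'c': node 1→8 (fail-walked)
i=14 'c': node 8→9
i=15 'a': node 9→12
i=16 'b': node 12→13
i=17 'c': node 13→14
i=18 'a': node 14→15  emit P4@[13:18],P5@[16:18]
i=19 'a': node 15→1 (fail-walked)
i=20 'b': node 1→2
i=21 'b': node 2→7  emit P1@[20:21],P2@[19:21]
i=22 'c': node 7→16 (fail-walked)
i=23 'c': node 16→9 (fail-walked)
i=24 'a': node 9→12
i=25 'b': node 12→13
i=26 'c': node 13→14
i=27 'a': node 14→15  emit P4@[22:27],P5@[25:27]

Result: [[4,1],[4,2],[11,4],[11,5],[18,4],[18,5],[21,1],[21,2],[27,4],[27,5]]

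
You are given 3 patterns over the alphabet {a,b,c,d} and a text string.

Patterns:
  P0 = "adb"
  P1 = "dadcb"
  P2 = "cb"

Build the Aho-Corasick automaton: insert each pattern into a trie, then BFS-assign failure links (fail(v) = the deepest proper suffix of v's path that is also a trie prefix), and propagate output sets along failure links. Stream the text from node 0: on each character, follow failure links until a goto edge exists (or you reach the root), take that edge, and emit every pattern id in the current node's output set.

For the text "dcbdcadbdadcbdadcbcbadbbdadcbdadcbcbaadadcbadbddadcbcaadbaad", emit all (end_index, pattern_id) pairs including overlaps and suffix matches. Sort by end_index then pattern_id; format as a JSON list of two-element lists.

Construct AC machine:
Trie nodes:
  n0 'ε': a→1 c→9 d→4
  n1 'a': d→2
  n2 'ad': b→3
  n3 'adb': ·  ←P0
  n4 'd': a→5
  n5 'da': d→6
  n6 'dad': c→7
  n7 'dadc': b→8
  n8 'dadcb': ·  ←P1
  n9 'c': b→10
  n10 'cb': ·  ←P2

Failure links (BFS by depth):
  n1('a'): parent n0 fail=0; on 'a' 0 → fail=0;  out ∅∪∅=∅
  n4('d'): parent n0 fail=0; on 'd' 0 → fail=0;  out ∅∪∅=∅
  n9('c'): parent n0 fail=0; on 'c' 0 → fail=0;  out ∅∪∅=∅
  n2('ad'): parent n1 fail=0; on 'd' 0 → fail=4;  out ∅∪∅=∅
  n5('da'): parent n4 fail=0; on 'a' 0 → fail=1;  out ∅∪∅=∅
  n10('cb'): parent n9 fail=0; on 'b' 0 → fail=0;  out {2}∪∅={2}
  n3('adb'): parent n2 fail=4; on 'b' 4→0 → fail=0;  out {0}∪∅={0}
  n6('dad'): parent n5 fail=1; on 'd' 1 → fail=2;  out ∅∪∅=∅
  n7('dadc'): parent n6 fail=2; on 'c' 2→4→0 → fail=9;  out ∅∪∅=∅
  n8('dadcb'): parent n7 fail=9; on 'b' 9 → fail=10;  out {1}∪{2}={1,2}

Scan:
pos 0 'd': at 4
pos 1 'c': at 9 (fail-walked)
pos 2 'b': at 10  ** P2@[1:2]
pos 3 'd': at 4 (fail-walked)
pos 4 'c': at 9 (fail-walked)
pos 5 'a': at 1 (fail-walked)
pos 6 'd': at 2
pos 7 'b': at 3  ** P0@[5:7]
pos 8 'd': at 4 (fail-walked)
pos 9 'a': at 5
pos 10 'd': at 6
pos 11 'c': at 7
pos 12 'b': at 8  ** P1@[8:12],P2@[11:12]
pos 13 'd': at 4 (fail-walked)
pos 14 'a': at 5
pos 15 'd': at 6
pos 16 'c': at 7
pos 17 'b': at 8  ** P1@[13:17],P2@[16:17]
pos 18 'c': at 9 (fail-walked)
pos 19 'b': at 10  ** P2@[18:19]
pos 20 'a': at 1 (fail-walked)
pos 21 'd': at 2
pos 22 'b': at 3  ** P0@[20:22]
pos 23 'b': at 0 (fail-walked)
pos 24 'd': at 4
pos 25 'a': at 5
pos 26 'd': at 6
pos 27 'c': at 7
pos 28 'b': at 8  ** P1@[24:28],P2@[27:28]
pos 29 'd': at 4 (fail-walked)
pos 30 'a': at 5
pos 31 'd': at 6
pos 32 'c': at 7
pos 33 'b': at 8  ** P1@[29:33],P2@[32:33]
pos 34 'c': at 9 (fail-walked)
pos 35 'b': at 10  ** P2@[34:35]
pos 36 'a': at 1 (fail-walked)
pos 37 'a': at 1 (fail-walked)
pos 38 'd': at 2
pos 39 'a': at 5 (fail-walked)
pos 40 'd': at 6
pos 41 'c': at 7
pos 42 'b': at 8  ** P1@[38:42],P2@[41:42]
pos 43 'a': at 1 (fail-walked)
pos 44 'd': at 2
pos 45 'b': at 3  ** P0@[43:45]
pos 46 'd': at 4 (fail-walked)
pos 47 'd': at 4 (fail-walked)
pos 48 'a': at 5
pos 49 'd': at 6
pos 50 'c': at 7
pos 51 'b': at 8  ** P1@[47:51],P2@[50:51]
pos 52 'c': at 9 (fail-walked)
pos 53 'a': at 1 (fail-walked)
pos 54 'a': at 1 (fail-walked)
pos 55 'd': at 2
pos 56 'b': at 3  ** P0@[54:56]
pos 57 'a': at 1 (fail-walked)
pos 58 'a': at 1 (fail-walked)
pos 59 'd': at 2

Result: [[2,2],[7,0],[12,1],[12,2],[17,1],[17,2],[19,2],[22,0],[28,1],[28,2],[33,1],[33,2],[35,2],[42,1],[42,2],[45,0],[51,1],[51,2],[56,0]]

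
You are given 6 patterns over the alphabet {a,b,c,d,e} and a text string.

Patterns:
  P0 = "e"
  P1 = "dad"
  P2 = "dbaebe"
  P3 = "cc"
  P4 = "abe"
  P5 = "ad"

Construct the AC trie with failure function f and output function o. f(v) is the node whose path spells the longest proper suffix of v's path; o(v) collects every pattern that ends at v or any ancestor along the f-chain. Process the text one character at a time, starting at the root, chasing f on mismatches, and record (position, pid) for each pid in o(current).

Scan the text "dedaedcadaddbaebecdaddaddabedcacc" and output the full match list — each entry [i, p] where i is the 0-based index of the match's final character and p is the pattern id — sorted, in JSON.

Construct AC machine:
Trie nodes:
  0='ε' goto a→12 c→10 d→2 e→1
  1='e' goto ·  [P0 ends]
  2='d' goto a→3 b→5
  3='da' goto d→4
  4='dad' goto ·  [P1 ends]
  5='db' goto a→6
  6='dba' goto e→7
  7='dbae' goto b→8
  8='dbaeb' goto e→9
  9='dbaebe' goto ·  [P2 ends]
  10='c' goto c→11
  11='cc' goto ·  [P3 ends]
  12='a' goto b→13 d→15
  13='ab' goto e→14
  14='abe' goto ·  [P4 ends]
  15='ad' goto ·  [P5 ends]

BFS fail/out derivation:
  n1('e'): parent n0 fail=0; on 'e' 0 → fail=0;  out {0}∪∅={0}
  n2('d'): parent n0 fail=0; on 'd' 0 → fail=0;  out ∅∪∅=∅
  n10('c'): parent n0 fail=0; on 'c' 0 → fail=0;  out ∅∪∅=∅
  n12('a'): parent n0 fail=0; on 'a' 0 → fail=0;  out ∅∪∅=∅
  n3('da'): parent n2 fail=0; on 'a' 0 → fail=12;  out ∅∪∅=∅
  n5('db'): parent n2 fail=0; on 'b' 0 → fail=0;  out ∅∪∅=∅
  n11('cc'): parent n10 fail=0; on 'c' 0 → fail=10;  out {3}∪∅={3}
  n13('ab'): parent n12 fail=0; on 'b' 0 → fail=0;  out ∅∪∅=∅
  n15('ad'): parent n12 fail=0; on 'd' 0 → fail=2;  out {5}∪∅={5}
  n4('dad'): parent n3 fail=12; on 'd' 12 → fail=15;  out {1}∪{5}={1,5}
  n6('dba'): parent n5 fail=0; on 'a' 0 → fail=12;  out ∅∪∅=∅
  n14('abe'): parent n13 fail=0; on 'e' 0 → fail=1;  out {4}∪{0}={0,4}
  n7('dbae'): parent n6 fail=12; on 'e' 12→0 → fail=1;  out ∅∪{0}={0}
  n8('dbaeb'): parent n7 fail=1; on 'b' 1→0 → fail=0;  out ∅∪∅=∅
  n9('dbaebe'): parent n8 fail=0; on 'e' 0 → fail=1;  out {2}∪{0}={0,2}

Text stream:
pos 0 'd': at 2
pos 1 'e': at 1 ·f  ** P0@[1:1]
pos 2 'd': at 2 ·f
pos 3 'a': at 3
pos 4 'e': at 1 ·f  ** P0@[4:4]
pos 5 'd': at 2 ·f
pos 6 'c': at 10 ·f
pos 7 'a': at 12 ·f
pos 8 'd': at 15  ** P5@[7:8]
pos 9 'a': at 3 ·f
pos 10 'd': at 4  ** P1@[8:10],P5@[9:10]
pos 11 'd': at 2 ·f
pos 12 'b': at 5
pos 13 'a': at 6
pos 14 'e': at 7  ** P0@[14:14]
pos 15 'b': at 8
pos 16 'e': at 9  ** P0@[16:16],P2@[11:16]
pos 17 'c': at 10 ·f
pos 18 'd': at 2 ·f
pos 19 'a': at 3
pos 20 'd': at 4  ** P1@[18:20],P5@[19:20]
pos 21 'd': at 2 ·f
pos 22 'a': at 3
pos 23 'd': at 4  ** P1@[21:23],P5@[22:23]
pos 24 'd': at 2 ·f
pos 25 'a': at 3
pos 26 'b': at 13 ·f
pos 27 'e': at 14  ** P0@[27:27],P4@[25:27]
pos 28 'd': at 2 ·f
pos 29 'c': at 10 ·f
pos 30 'a': at 12 ·f
pos 31 'c': at 10 ·f
pos 32 'c': at 11  ** P3@[31:32]

All matches (sorted): [[1,0],[4,0],[8,5],[10,1],[10,5],[14,0],[16,0],[16,2],[20,1],[20,5],[23,1],[23,5],[27,0],[27,4],[32,3]]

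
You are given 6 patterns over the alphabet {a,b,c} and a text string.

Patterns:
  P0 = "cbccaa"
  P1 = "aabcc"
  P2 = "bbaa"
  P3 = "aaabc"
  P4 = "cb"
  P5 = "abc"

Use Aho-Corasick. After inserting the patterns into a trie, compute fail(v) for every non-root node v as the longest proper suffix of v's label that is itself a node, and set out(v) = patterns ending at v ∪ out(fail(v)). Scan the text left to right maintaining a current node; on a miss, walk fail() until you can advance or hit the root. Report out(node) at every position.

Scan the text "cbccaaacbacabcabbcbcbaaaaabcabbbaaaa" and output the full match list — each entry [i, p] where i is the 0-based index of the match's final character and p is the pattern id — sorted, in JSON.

Build:
Trie (insert patterns):
  n0 'ε': a→7 b→12 c→1
  n1 'c': b→2
  n2 'cb': c→3  ←P4
  n3 'cbc': c→4
  n4 'cbcc': a→5
  n5 'cbcca': a→6
  n6 'cbccaa': ·  ←P0
  n7 'a': a→8 b→19
  n8 'aa': a→16 b→9
  n9 'aab': c→10
  n10 'aabc': c→11
  n11 'aabcc': ·  ←P1
  n12 'b': b→13
  n13 'bb': a→14
  n14 'bba': a→15
  n15 'bbaa': ·  ←P2
  n16 'aaa': b→17
  n17 'aaab': c→18
  n18 'aaabc': ·  ←P3
  n19 'ab': c→20
  n20 'abc': ·  ←P5

BFS fail/out derivation:
  fail(1) 'c': from fail(0)=0 chase 'c': 0 ⇒ 0;  out=∅∪out(0)=∅
  fail(7) 'a': from fail(0)=0 chase 'a': 0 ⇒ 0;  out=∅∪out(0)=∅
  fail(12) 'b': from fail(0)=0 chase 'b': 0 ⇒ 0;  out=∅∪out(0)=∅
  fail(2) 'cb': from fail(1)=0 chase 'b': 0 ⇒ 12;  out={4}∪out(12)={4}
  fail(8) 'aa': from fail(7)=0 chase 'a': 0 ⇒ 7;  out=∅∪out(7)=∅
  fail(13) 'bb': from fail(12)=0 chase 'b': 0 ⇒ 12;  out=∅∪out(12)=∅
  fail(19) 'ab': from fail(7)=0 chase 'b': 0 ⇒ 12;  out=∅∪out(12)=∅
  fail(3) 'cbc': from fail(2)=12 chase 'c': 12→0 ⇒ 1;  out=∅∪out(1)=∅
  fail(9) 'aab': from fail(8)=7 chase 'b': 7 ⇒ 19;  out=∅∪out(19)=∅
  fail(14) 'bba': from fail(13)=12 chase 'a': 12→0 ⇒ 7;  out=∅∪out(7)=∅
  fail(16) 'aaa': from fail(8)=7 chase 'a': 7 ⇒ 8;  out=∅∪out(8)=∅
  fail(20) 'abc': from fail(19)=12 chase 'c': 12→0 ⇒ 1;  out={5}∪out(1)={5}
  fail(4) 'cbcc': from fail(3)=1 chase 'c': 1→0 ⇒ 1;  out=∅∪out(1)=∅
  fail(10) 'aabc': from fail(9)=19 chase 'c': 19 ⇒ 20;  out=∅∪out(20)={5}
  fail(15) 'bbaa': from fail(14)=7 chase 'a': 7 ⇒ 8;  out={2}∪out(8)={2}
  fail(17) 'aaab': from fail(16)=8 chase 'b': 8 ⇒ 9;  out=∅∪out(9)=∅
  fail(5) 'cbcca': from fail(4)=1 chase 'a': 1→0 ⇒ 7;  out=∅∪out(7)=∅
  fail(11) 'aabcc': from fail(10)=20 chase 'c': 20→1→0 ⇒ 1;  out={1}∪out(1)={1}
  fail(18) 'aaabc': from fail(17)=9 chase 'c': 9 ⇒ 10;  out={3}∪out(10)={3,5}
  fail(6) 'cbccaa': from fail(5)=7 chase 'a': 7 ⇒ 8;  out={0}∪out(8)={0}

Text stream:
i=0 'c': node 0→1
i=1 'b': node 1→2  → match P4@[0:1]
i=2 'c': node 2→3
i=3 'c': node 3→4
i=4 'a': node 4→5
i=5 'a': node 5→6  → match P0@[0:5]
i=6 'a': node 6→16 ·f
i=7 'c': node 16→1 ·f
i=8 'b': node 1→2  → match P4@[7:8]
i=9 'a': node 2→7 ·f
i=10 'c': node 7→1 ·f
i=11 'a': node 1→7 ·f
i=12 'b': node 7→19
i=13 'c': node 19→20  → match P5@[11:13]
i=14 'a': node 20→7 ·f
i=15 'b': node 7→19
i=16 'b': node 19→13 ·f
i=17 'c': node 13→1 ·f
i=18 'b': node 1→2  → match P4@[17:18]
i=19 'c': node 2→3
i=20 'b': node 3→2 ·f  → match P4@[19:20]
i=21 'a': node 2→7 ·f
i=22 'a': node 7→8
i=23 'a': node 8→16
i=24 'a': node 16→16 ·f
i=25 'a': node 16→16 ·f
i=26 'b': node 16→17
i=27 'c': node 17→18  → match P3@[23:27],P5@[25:27]
i=28 'a': node 18→7 ·f
i=29 'b': node 7→19
i=30 'b': node 19→13 ·f
i=31 'b': node 13→13 ·f
i=32 'a': node 13→14
i=33 'a': node 14→15  → match P2@[30:33]
i=34 'a': node 15→16 ·f
i=35 'a': node 16→16 ·f

Matches: [[1,4],[5,0],[8,4],[13,5],[18,4],[20,4],[27,3],[27,5],[33,2]]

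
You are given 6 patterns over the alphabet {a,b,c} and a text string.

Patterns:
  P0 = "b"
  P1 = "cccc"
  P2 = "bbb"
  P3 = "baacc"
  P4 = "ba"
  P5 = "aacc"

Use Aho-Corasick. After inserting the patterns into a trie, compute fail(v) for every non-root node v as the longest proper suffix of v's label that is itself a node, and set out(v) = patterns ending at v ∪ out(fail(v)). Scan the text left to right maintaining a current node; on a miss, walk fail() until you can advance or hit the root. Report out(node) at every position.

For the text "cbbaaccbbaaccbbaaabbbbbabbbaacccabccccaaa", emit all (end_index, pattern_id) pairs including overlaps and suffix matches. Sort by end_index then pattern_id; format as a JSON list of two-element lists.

Build automaton:
Trie (insert patterns):
  0='ε' goto a→12 b→1 c→2
  1='b' goto a→8 b→6  [P0 ends]
  2='c' goto c→3
  3='cc' goto c→4
  4='ccc' goto c→5
  5='cccc' goto ·  [P1 ends]
  6='bb' goto b→7
  7='bbb' goto ·  [P2 ends]
  8='ba' goto a→9  [P4 ends]
  9='baa' goto c→10
  10='baac' goto c→11
  11='baacc' goto ·  [P3 ends]
  12='a' goto a→13
  13='aa' goto c→14
  14='aac' goto c→15
  15='aacc' goto ·  [P5 ends]

BFS fail/out derivation:
  fail(1) 'b': from fail(0)=0 chase 'b': 0 ⇒ 0;  out={0}∪out(0)={0}
  fail(2) 'c': from fail(0)=0 chase 'c': 0 ⇒ 0;  out=∅∪out(0)=∅
  fail(12) 'a': from fail(0)=0 chase 'a': 0 ⇒ 0;  out=∅∪out(0)=∅
  fail(3) 'cc': from fail(2)=0 chase 'c': 0 ⇒ 2;  out=∅∪out(2)=∅
  fail(6) 'bb': from fail(1)=0 chase 'b': 0 ⇒ 1;  out=∅∪out(1)={0}
  fail(8) 'ba': from fail(1)=0 chase 'a': 0 ⇒ 12;  out={4}∪out(12)={4}
  fail(13) 'aa': from fail(12)=0 chase 'a': 0 ⇒ 12;  out=∅∪out(12)=∅
  fail(4) 'ccc': from fail(3)=2 chase 'c': 2 ⇒ 3;  out=∅∪out(3)=∅
  fail(7) 'bbb': from fail(6)=1 chase 'b': 1 ⇒ 6;  out={2}∪out(6)={0,2}
  fail(9) 'baa': from fail(8)=12 chase 'a': 12 ⇒ 13;  out=∅∪out(13)=∅
  fail(14) 'aac': from fail(13)=12 chase 'c': 12→0 ⇒ 2;  out=∅∪out(2)=∅
  fail(5) 'cccc': from fail(4)=3 chase 'c': 3 ⇒ 4;  out={1}∪out(4)={1}
  fail(10) 'baac': from fail(9)=13 chase 'c': 13 ⇒ 14;  out=∅∪out(14)=∅
  fail(15) 'aacc': from fail(14)=2 chase 'c': 2 ⇒ 3;  out={5}∪out(3)={5}
  fail(11) 'baacc': from fail(10)=14 chase 'c': 14 ⇒ 15;  out={3}∪out(15)={3,5}

Text stream:
[0] read 'c'  n0⇒n2
[1] read 'b'  n2⇒n1 (via fail)  emit P0@[1:1]
[2] read 'b'  n1⇒n6  emit P0@[2:2]
[3] read 'a'  n6⇒n8 (via fail)  emit P4@[2:3]
[4] read 'a'  n8⇒n9
[5] read 'c'  n9⇒n10
[6] read 'c'  n10⇒n11  emit P3@[2:6],P5@[3:6]
[7] read 'b'  n11⇒n1 (via fail)  emit P0@[7:7]
[8] read 'b'  n1⇒n6  emit P0@[8:8]
[9] read 'a'  n6⇒n8 (via fail)  emit P4@[8:9]
[10] read 'a'  n8⇒n9
[11] read 'c'  n9⇒n10
[12] read 'c'  n10⇒n11  emit P3@[8:12],P5@[9:12]
[13] read 'b'  n11⇒n1 (via fail)  emit P0@[13:13]
[14] read 'b'  n1⇒n6  emit P0@[14:14]
[15] read 'a'  n6⇒n8 (via fail)  emit P4@[14:15]
[16] read 'a'  n8⇒n9
[17] read 'a'  n9⇒n13 (via fail)
[18] read 'b'  n13⇒n1 (via fail)  emit P0@[18:18]
[19] read 'b'  n1⇒n6  emit P0@[19:19]
[20] read 'b'  n6⇒n7  emit P0@[20:20],P2@[18:20]
[21] read 'b'  n7⇒n7 (via fail)  emit P0@[21:21],P2@[19:21]
[22] read 'b'  n7⇒n7 (via fail)  emit P0@[22:22],P2@[20:22]
[23] read 'a'  n7⇒n8 (via fail)  emit P4@[22:23]
[24] read 'b'  n8⇒n1 (via fail)  emit P0@[24:24]
[25] read 'b'  n1⇒n6  emit P0@[25:25]
[26] read 'b'  n6⇒n7  emit P0@[26:26],P2@[24:26]
[27] read 'a'  n7⇒n8 (via fail)  emit P4@[26:27]
[28] read 'a'  n8⇒n9
[29] read 'c'  n9⇒n10
[30] read 'c'  n10⇒n11  emit P3@[26:30],P5@[27:30]
[31] read 'c'  n11⇒n4 (via fail)
[32] read 'a'  n4⇒n12 (via fail)
[33] read 'b'  n12⇒n1 (via fail)  emit P0@[33:33]
[34] read 'c'  n1⇒n2 (via fail)
[35] read 'c'  n2⇒n3
[36] read 'c'  n3⇒n4
[37] read 'c'  n4⇒n5  emit P1@[34:37]
[38] read 'a'  n5⇒n12 (via fail)
[39] read 'a'  n12⇒n13
[40] read 'a'  n13⇒n13 (via fail)

Matches: [[1,0],[2,0],[3,4],[6,3],[6,5],[7,0],[8,0],[9,4],[12,3],[12,5],[13,0],[14,0],[15,4],[18,0],[19,0],[20,0],[20,2],[21,0],[21,2],[22,0],[22,2],[23,4],[24,0],[25,0],[26,0],[26,2],[27,4],[30,3],[30,5],[33,0],[37,1]]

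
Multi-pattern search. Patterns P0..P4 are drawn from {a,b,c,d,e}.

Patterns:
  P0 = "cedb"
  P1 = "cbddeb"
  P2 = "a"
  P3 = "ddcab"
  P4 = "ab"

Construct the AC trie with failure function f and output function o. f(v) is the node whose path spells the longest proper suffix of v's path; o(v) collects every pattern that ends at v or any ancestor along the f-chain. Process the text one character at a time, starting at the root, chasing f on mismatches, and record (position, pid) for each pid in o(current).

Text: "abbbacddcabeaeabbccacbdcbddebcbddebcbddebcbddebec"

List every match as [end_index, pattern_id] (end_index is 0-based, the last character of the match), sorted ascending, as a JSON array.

Construct AC machine:
Trie (insert patterns):
  n0 'ε': a→10 c→1 d→11
  n1 'c': b→5 e→2
  n2 'ce': d→3
  n3 'ced': b→4
  n4 'cedb': ·  [P0 ends]
  n5 'cb': d→6
  n6 'cbd': d→7
  n7 'cbdd': e→8
  n8 'cbdde': b→9
  n9 'cbddeb': ·  [P1 ends]
  n10 'a': b→16  [P2 ends]
  n11 'd': d→12
  n12 'dd': c→13
  n13 'ddc': a→14
  n14 'ddca': b→15
  n15 'ddcab': ·  [P3 ends]
  n16 'ab': ·  [P4 ends]

BFS fail/out derivation:
  fail(1) 'c': from fail(0)=0 chase 'c': 0 ⇒ 0;  out=∅∪out(0)=∅
  fail(10) 'a': from fail(0)=0 chase 'a': 0 ⇒ 0;  out={2}∪out(0)={2}
  fail(11) 'd': from fail(0)=0 chase 'd': 0 ⇒ 0;  out=∅∪out(0)=∅
  fail(2) 'ce': from fail(1)=0 chase 'e': 0 ⇒ 0;  out=∅∪out(0)=∅
  fail(5) 'cb': from fail(1)=0 chase 'b': 0 ⇒ 0;  out=∅∪out(0)=∅
  fail(12) 'dd': from fail(11)=0 chase 'd': 0 ⇒ 11;  out=∅∪out(11)=∅
  fail(16) 'ab': from fail(10)=0 chase 'b': 0 ⇒ 0;  out={4}∪out(0)={4}
  fail(3) 'ced': from fail(2)=0 chase 'd': 0 ⇒ 11;  out=∅∪out(11)=∅
  fail(6) 'cbd': from fail(5)=0 chase 'd': 0 ⇒ 11;  out=∅∪out(11)=∅
  fail(13) 'ddc': from fail(12)=11 chase 'c': 11→0 ⇒ 1;  out=∅∪out(1)=∅
  fail(4) 'cedb': from fail(3)=11 chase 'b': 11→0 ⇒ 0;  out={0}∪out(0)={0}
  fail(7) 'cbdd': from fail(6)=11 chase 'd': 11 ⇒ 12;  out=∅∪out(12)=∅
  fail(14) 'ddca': from fail(13)=1 chase 'a': 1→0 ⇒ 10;  out=∅∪out(10)={2}
  fail(8) 'cbdde': from fail(7)=12 chase 'e': 12→11→0 ⇒ 0;  out=∅∪out(0)=∅
  fail(15) 'ddcab': from fail(14)=10 chase 'b': 10 ⇒ 16;  out={3}∪out(16)={3,4}
  fail(9) 'cbddeb': from fail(8)=0 chase 'b': 0 ⇒ 0;  out={1}∪out(0)={1}

Run:
[0] read 'a'  n0⇒n10  ** P2@[0:0]
[1] read 'b'  n10⇒n16  ** P4@[0:1]
[2] read 'b'  n16⇒n0 (via fail)
[3] read 'b'  n0⇒n0
[4] read 'a'  n0⇒n10  ** P2@[4:4]
[5] read 'c'  n10⇒n1 (via fail)
[6] read 'd'  n1⇒n11 (via fail)
[7] read 'd'  n11⇒n12
[8] read 'c'  n12⇒n13
[9] read 'a'  n13⇒n14  ** P2@[9:9]
[10] read 'b'  n14⇒n15  ** P3@[6:10],P4@[9:10]
[11] read 'e'  n15⇒n0 (via fail)
[12] read 'a'  n0⇒n10  ** P2@[12:12]
[13] read 'e'  n10⇒n0 (via fail)
[14] read 'a'  n0⇒n10  ** P2@[14:14]
[15] read 'b'  n10⇒n16  ** P4@[14:15]
[16] read 'b'  n16⇒n0 (via fail)
[17] read 'c'  n0⇒n1
[18] read 'c'  n1⇒n1 (via fail)
[19] read 'a'  n1⇒n10 (via fail)  ** P2@[19:19]
[20] read 'c'  n10⇒n1 (via fail)
[21] read 'b'  n1⇒n5
[22] read 'd'  n5⇒n6
[23] read 'c'  n6⇒n1 (via fail)
[24] read 'b'  n1⇒n5
[25] read 'd'  n5⇒n6
[26] read 'd'  n6⇒n7
[27] read 'e'  n7⇒n8
[28] read 'b'  n8⇒n9  ** P1@[23:28]
[29] read 'c'  n9⇒n1 (via fail)
[30] read 'b'  n1⇒n5
[31] read 'd'  n5⇒n6
[32] read 'd'  n6⇒n7
[33] read 'e'  n7⇒n8
[34] read 'b'  n8⇒n9  ** P1@[29:34]
[35] read 'c'  n9⇒n1 (via fail)
[36] read 'b'  n1⇒n5
[37] read 'd'  n5⇒n6
[38] read 'd'  n6⇒n7
[39] read 'e'  n7⇒n8
[40] read 'b'  n8⇒n9  ** P1@[35:40]
[41] read 'c'  n9⇒n1 (via fail)
[42] read 'b'  n1⇒n5
[43] read 'd'  n5⇒n6
[44] read 'd'  n6⇒n7
[45] read 'e'  n7⇒n8
[46] read 'b'  n8⇒n9  ** P1@[41:46]
[47] read 'e'  n9⇒n0 (via fail)
[48] read 'c'  n0⇒n1

Matches: [[0,2],[1,4],[4,2],[9,2],[10,3],[10,4],[12,2],[14,2],[15,4],[19,2],[28,1],[34,1],[40,1],[46,1]]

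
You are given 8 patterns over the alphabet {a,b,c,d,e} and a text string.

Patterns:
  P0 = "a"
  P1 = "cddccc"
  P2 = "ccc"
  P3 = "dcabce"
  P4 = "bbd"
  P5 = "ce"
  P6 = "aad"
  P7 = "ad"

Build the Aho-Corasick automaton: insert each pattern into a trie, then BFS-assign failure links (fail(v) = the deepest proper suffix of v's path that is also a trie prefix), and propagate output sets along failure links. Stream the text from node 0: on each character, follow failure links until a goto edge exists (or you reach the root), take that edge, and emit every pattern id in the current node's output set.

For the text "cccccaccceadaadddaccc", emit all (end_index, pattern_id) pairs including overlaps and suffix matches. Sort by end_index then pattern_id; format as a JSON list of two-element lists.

Build automaton:
Trie nodes:
  n0 'ε': a→1 b→16 c→2 d→10
  n1 'a': a→20 d→22  [P0 ends]
  n2 'c': c→8 d→3 e→19
  n3 'cd': d→4
  n4 'cdd': c→5
  n5 'cddc': c→6
  n6 'cddcc': c→7
  n7 'cddccc': ·  [P1 ends]
  n8 'cc': c→9
  n9 'ccc': ·  [P2 ends]
  n10 'd': c→11
  n11 'dc': a→12
  n12 'dca': b→13
  n13 'dcab': c→14
  n14 'dcabc': e→15
  n15 'dcabce': ·  [P3 ends]
  n16 'b': b→17
  n17 'bb': d→18
  n18 'bbd': ·  [P4 ends]
  n19 'ce': ·  [P5 ends]
  n20 'aa': d→21
  n21 'aad': ·  [P6 ends]
  n22 'ad': ·  [P7 ends]

BFS fail/out derivation:
  n1('a'): parent n0 fail=0; on 'a' 0 → fail=0;  out {0}∪∅={0}
  n2('c'): parent n0 fail=0; on 'c' 0 → fail=0;  out ∅∪∅=∅
  n10('d'): parent n0 fail=0; on 'd' 0 → fail=0;  out ∅∪∅=∅
  n16('b'): parent n0 fail=0; on 'b' 0 → fail=0;  out ∅∪∅=∅
  n3('cd'): parent n2 fail=0; on 'd' 0 → fail=10;  out ∅∪∅=∅
  n8('cc'): parent n2 fail=0; on 'c' 0 → fail=2;  out ∅∪∅=∅
  n11('dc'): parent n10 fail=0; on 'c' 0 → fail=2;  out ∅∪∅=∅
  n17('bb'): parent n16 fail=0; on 'b' 0 → fail=16;  out ∅∪∅=∅
  n19('ce'): parent n2 fail=0; on 'e' 0 → fail=0;  out {5}∪∅={5}
  n20('aa'): parent n1 fail=0; on 'a' 0 → fail=1;  out ∅∪{0}={0}
  n22('ad'): parent n1 fail=0; on 'd' 0 → fail=10;  out {7}∪∅={7}
  n4('cdd'): parent n3 fail=10; on 'd' 10→0 → fail=10;  out ∅∪∅=∅
  n9('ccc'): parent n8 fail=2; on 'c' 2 → fail=8;  out {2}∪∅={2}
  n12('dca'): parent n11 fail=2; on 'a' 2→0 → fail=1;  out ∅∪{0}={0}
  n18('bbd'): parent n17 fail=16; on 'd' 16→0 → fail=10;  out {4}∪∅={4}
  n21('aad'): parent n20 fail=1; on 'd' 1 → fail=22;  out {6}∪{7}={6,7}
  n5('cddc'): parent n4 fail=10; on 'c' 10 → fail=11;  out ∅∪∅=∅
  n13('dcab'): parent n12 fail=1; on 'b' 1→0 → fail=16;  out ∅∪∅=∅
  n6('cddcc'): parent n5 fail=11; on 'c' 11→2 → fail=8;  out ∅∪∅=∅
  n14('dcabc'): parent n13 fail=16; on 'c' 16→0 → fail=2;  out ∅∪∅=∅
  n7('cddccc'): parent n6 fail=8; on 'c' 8 → fail=9;  out {1}∪{2}={1,2}
  n15('dcabce'): parent n14 fail=2; on 'e' 2 → fail=19;  out {3}∪{5}={3,5}

Run:
[0] read 'c'  n0⇒n2
[1] read 'c'  n2⇒n8
[2] read 'c'  n8⇒n9  → match P2@[0:2]
[3] read 'c'  n9⇒n9 (via fail)  → match P2@[1:3]
[4] read 'c'  n9⇒n9 (via fail)  → match P2@[2:4]
[5] read 'a'  n9⇒n1 (via fail)  → match P0@[5:5]
[6] read 'c'  n1⇒n2 (via fail)
[7] read 'c'  n2⇒n8
[8] read 'c'  n8⇒n9  → match P2@[6:8]
[9] read 'e'  n9⇒n19 (via fail)  → match P5@[8:9]
[10] read 'a'  n19⇒n1 (via fail)  → match P0@[10:10]
[11] read 'd'  n1⇒n22  → match P7@[10:11]
[12] read 'a'  n22⇒n1 (via fail)  → match P0@[12:12]
[13] read 'a'  n1⇒n20  → match P0@[13:13]
[14] read 'd'  n20⇒n21  → match P6@[12:14],P7@[13:14]
[15] read 'd'  n21⇒n10 (via fail)
[16] read 'd'  n10⇒n10 (via fail)
[17] read 'a'  n10⇒n1 (via fail)  → match P0@[17:17]
[18] read 'c'  n1⇒n2 (via fail)
[19] read 'c'  n2⇒n8
[20] read 'c'  n8⇒n9  → match P2@[18:20]

All matches (sorted): [[2,2],[3,2],[4,2],[5,0],[8,2],[9,5],[10,0],[11,7],[12,0],[13,0],[14,6],[14,7],[17,0],[20,2]]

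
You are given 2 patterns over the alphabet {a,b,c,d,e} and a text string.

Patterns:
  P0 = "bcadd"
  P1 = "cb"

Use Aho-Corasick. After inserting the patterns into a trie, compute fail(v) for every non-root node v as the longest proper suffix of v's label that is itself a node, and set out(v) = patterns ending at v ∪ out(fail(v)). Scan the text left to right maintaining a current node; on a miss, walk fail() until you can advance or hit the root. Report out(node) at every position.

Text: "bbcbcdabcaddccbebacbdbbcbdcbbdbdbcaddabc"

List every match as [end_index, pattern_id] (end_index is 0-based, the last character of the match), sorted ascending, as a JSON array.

Build automaton:
Trie (insert patterns):
  0='ε' goto b→1 c→6
  1='b' goto c→2
  2='bc' goto a→3
  3='bca' goto d→4
  4='bcad' goto d→5
  5='bcadd' goto ·  ←P0
  6='c' goto b→7
  7='cb' goto ·  ←P1

Failure links (BFS by depth):
  n1('b'): parent n0 fail=0; on 'b' 0 → fail=0;  out ∅∪∅=∅
  n6('c'): parent n0 fail=0; on 'c' 0 → fail=0;  out ∅∪∅=∅
  n2('bc'): parent n1 fail=0; on 'c' 0 → fail=6;  out ∅∪∅=∅
  n7('cb'): parent n6 fail=0; on 'b' 0 → fail=1;  out {1}∪∅={1}
  n3('bca'): parent n2 fail=6; on 'a' 6→0 → fail=0;  out ∅∪∅=∅
  n4('bcad'): parent n3 fail=0; on 'd' 0 → fail=0;  out ∅∪∅=∅
  n5('bcadd'): parent n4 fail=0; on 'd' 0 → fail=0;  out {0}∪∅={0}

Scan:
i=0 'b': node 0→1
i=1 'b': node 1→1 ·f
i=2 'c': node 1→2
i=3 'b': node 2→7 ·f  → match P1@[2:3]
i=4 'c': node 7→2 ·f
i=5 'd': node 2→0 ·f
i=6 'a': node 0→0
i=7 'b': node 0→1
i=8 'c': node 1→2
i=9 'a': node 2→3
i=10 'd': node 3→4
i=11 'd': node 4→5  → match P0@[7:11]
i=12 'c': node 5→6 ·f
i=13 'c': node 6→6 ·f
i=14 'b': node 6→7  → match P1@[13:14]
i=15 'e': node 7→0 ·f
i=16 'b': node 0→1
i=17 'a': node 1→0 ·f
i=18 'c': node 0→6
i=19 'b': node 6→7  → match P1@[18:19]
i=20 'd': node 7→0 ·f
i=21 'b': node 0→1
i=22 'b': node 1→1 ·f
i=23 'c': node 1→2
i=24 'b': node 2→7 ·f  → match P1@[23:24]
i=25 'd': node 7→0 ·f
i=26 'c': node 0→6
i=27 'b': node 6→7  → match P1@[26:27]
i=28 'b': node 7→1 ·f
i=29 'd': node 1→0 ·f
i=30 'b': node 0→1
i=31 'd': node 1→0 ·f
i=32 'b': node 0→1
i=33 'c': node 1→2
i=34 'a': node 2→3
i=35 'd': node 3→4
i=36 'd': node 4→5  → match P0@[32:36]
i=37 'a': node 5→0 ·f
i=38 'b': node 0→1
i=39 'c': node 1→2

Result: [[3,1],[11,0],[14,1],[19,1],[24,1],[27,1],[36,0]]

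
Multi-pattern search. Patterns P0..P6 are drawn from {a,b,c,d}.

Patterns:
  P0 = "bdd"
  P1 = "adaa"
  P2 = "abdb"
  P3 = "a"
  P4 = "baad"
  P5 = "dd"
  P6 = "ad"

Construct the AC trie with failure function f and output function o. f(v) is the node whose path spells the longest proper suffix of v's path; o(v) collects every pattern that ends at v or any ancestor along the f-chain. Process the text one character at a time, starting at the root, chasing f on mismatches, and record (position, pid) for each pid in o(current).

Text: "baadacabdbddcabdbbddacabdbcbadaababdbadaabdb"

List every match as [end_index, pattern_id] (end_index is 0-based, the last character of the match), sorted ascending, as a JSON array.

Construct AC machine:
Trie (insert patterns):
  n0 'ε': a→4 b→1 d→14
  n1 'b': a→11 d→2
  n2 'bd': d→3
  n3 'bdd': ·  [P0 ends]
  n4 'a': b→8 d→5  [P3 ends]
  n5 'ad': a→6  [P6 ends]
  n6 'ada': a→7
  n7 'adaa': ·  [P1 ends]
  n8 'ab': d→9
  n9 'abd': b→10
  n10 'abdb': ·  [P2 ends]
  n11 'ba': a→12
  n12 'baa': d→13
  n13 'baad': ·  [P4 ends]
  n14 'd': d→15
  n15 'dd': ·  [P5 ends]

Failure links (BFS by depth):
  n1('b'): parent n0 fail=0; on 'b' 0 → fail=0;  out ∅∪∅=∅
  n4('a'): parent n0 fail=0; on 'a' 0 → fail=0;  out {3}∪∅={3}
  n14('d'): parent n0 fail=0; on 'd' 0 → fail=0;  out ∅∪∅=∅
  n2('bd'): parent n1 fail=0; on 'd' 0 → fail=14;  out ∅∪∅=∅
  n5('ad'): parent n4 fail=0; on 'd' 0 → fail=14;  out {6}∪∅={6}
  n8('ab'): parent n4 fail=0; on 'b' 0 → fail=1;  out ∅∪∅=∅
  n11('ba'): parent n1 fail=0; on 'a' 0 → fail=4;  out ∅∪{3}={3}
  n15('dd'): parent n14 fail=0; on 'd' 0 → fail=14;  out {5}∪∅={5}
  n3('bdd'): parent n2 fail=14; on 'd' 14 → fail=15;  out {0}∪{5}={0,5}
  n6('ada'): parent n5 fail=14; on 'a' 14→0 → fail=4;  out ∅∪{3}={3}
  n9('abd'): parent n8 fail=1; on 'd' 1 → fail=2;  out ∅∪∅=∅
  n12('baa'): parent n11 fail=4; on 'a' 4→0 → fail=4;  out ∅∪{3}={3}
  n7('adaa'): parent n6 fail=4; on 'a' 4→0 → fail=4;  out {1}∪{3}={1,3}
  n10('abdb'): parent n9 fail=2; on 'b' 2→14→0 → fail=1;  out {2}∪∅={2}
  n13('baad'): parent n12 fail=4; on 'd' 4 → fail=5;  out {4}∪{6}={4,6}

Run:
[0] read 'b'  n0⇒n1
[1] read 'a'  n1⇒n11  ** P3@[1:1]
[2] read 'a'  n11⇒n12  ** P3@[2:2]
[3] read 'd'  n12⇒n13  ** P4@[0:3],P6@[2:3]
[4] read 'a'  n13⇒n6 (via fail)  ** P3@[4:4]
[5] read 'c'  n6⇒n0 (via fail)
[6] read 'a'  n0⇒n4  ** P3@[6:6]
[7] read 'b'  n4⇒n8
[8] read 'd'  n8⇒n9
[9] read 'b'  n9⇒n10  ** P2@[6:9]
[10] read 'd'  n10⇒n2 (via fail)
[11] read 'd'  n2⇒n3  ** P0@[9:11],P5@[10:11]
[12] read 'c'  n3⇒n0 (via fail)
[13] read 'a'  n0⇒n4  ** P3@[13:13]
[14] read 'b'  n4⇒n8
[15] read 'd'  n8⇒n9
[16] read 'b'  n9⇒n10  ** P2@[13:16]
[17] read 'b'  n10⇒n1 (via fail)
[18] read 'd'  n1⇒n2
[19] read 'd'  n2⇒n3  ** P0@[17:19],P5@[18:19]
[20] read 'a'  n3⇒n4 (via fail)  ** P3@[20:20]
[21] read 'c'  n4⇒n0 (via fail)
[22] read 'a'  n0⇒n4  ** P3@[22:22]
[23] read 'b'  n4⇒n8
[24] read 'd'  n8⇒n9
[25] read 'b'  n9⇒n10  ** P2@[22:25]
[26] read 'c'  n10⇒n0 (via fail)
[27] read 'b'  n0⇒n1
[28] read 'a'  n1⇒n11  ** P3@[28:28]
[29] read 'd'  n11⇒n5 (via fail)  ** P6@[28:29]
[30] read 'a'  n5⇒n6  ** P3@[30:30]
[31] read 'a'  n6⇒n7  ** P1@[28:31],P3@[31:31]
[32] read 'b'  n7⇒n8 (via fail)
[33] read 'a'  n8⇒n11 (via fail)  ** P3@[33:33]
[34] read 'b'  n11⇒n8 (via fail)
[35] read 'd'  n8⇒n9
[36] read 'b'  n9⇒n10  ** P2@[33:36]
[37] read 'a'  n10⇒n11 (via fail)  ** P3@[37:37]
[38] read 'd'  n11⇒n5 (via fail)  ** P6@[37:38]
[39] read 'a'  n5⇒n6  ** P3@[39:39]
[40] read 'a'  n6⇒n7  ** P1@[37:40],P3@[40:40]
[41] read 'b'  n7⇒n8 (via fail)
[42] read 'd'  n8⇒n9
[43] read 'b'  n9⇒n10  ** P2@[40:43]

Result: [[1,3],[2,3],[3,4],[3,6],[4,3],[6,3],[9,2],[11,0],[11,5],[13,3],[16,2],[19,0],[19,5],[20,3],[22,3],[25,2],[28,3],[29,6],[30,3],[31,1],[31,3],[33,3],[36,2],[37,3],[38,6],[39,3],[40,1],[40,3],[43,2]]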